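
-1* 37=-37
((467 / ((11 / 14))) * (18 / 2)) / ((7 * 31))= 8406 / 341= 24.65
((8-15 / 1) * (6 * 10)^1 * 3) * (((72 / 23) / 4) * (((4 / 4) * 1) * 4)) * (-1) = 90720 / 23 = 3944.35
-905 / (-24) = 905 / 24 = 37.71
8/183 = 0.04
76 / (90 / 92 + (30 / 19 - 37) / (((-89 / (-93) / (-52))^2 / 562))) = -526144504 / 406894471046361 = -0.00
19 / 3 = 6.33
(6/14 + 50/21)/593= 0.00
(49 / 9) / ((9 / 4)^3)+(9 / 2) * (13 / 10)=830357 / 131220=6.33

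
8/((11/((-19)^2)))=2888/11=262.55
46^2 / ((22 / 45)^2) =1071225 / 121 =8853.10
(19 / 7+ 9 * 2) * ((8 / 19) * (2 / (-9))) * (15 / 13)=-11600 / 5187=-2.24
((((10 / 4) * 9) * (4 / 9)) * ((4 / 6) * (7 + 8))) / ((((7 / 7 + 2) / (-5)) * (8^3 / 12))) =-125 / 32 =-3.91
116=116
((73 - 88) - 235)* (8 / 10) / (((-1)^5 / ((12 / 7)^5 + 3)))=59850600 / 16807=3561.05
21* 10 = 210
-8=-8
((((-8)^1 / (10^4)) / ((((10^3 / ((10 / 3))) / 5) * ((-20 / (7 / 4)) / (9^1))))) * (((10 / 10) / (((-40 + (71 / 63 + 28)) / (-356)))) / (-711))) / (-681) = 4361 / 6142052500000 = 0.00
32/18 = 1.78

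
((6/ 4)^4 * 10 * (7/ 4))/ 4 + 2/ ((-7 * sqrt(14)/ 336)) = 2835/ 128-48 * sqrt(14)/ 7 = -3.51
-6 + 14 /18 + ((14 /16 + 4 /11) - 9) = -10283 /792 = -12.98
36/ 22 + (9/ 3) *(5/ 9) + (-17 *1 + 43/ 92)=-40165/ 3036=-13.23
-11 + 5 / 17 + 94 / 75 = -12052 / 1275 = -9.45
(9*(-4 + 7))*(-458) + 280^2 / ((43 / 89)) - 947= 6405141 / 43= 148956.77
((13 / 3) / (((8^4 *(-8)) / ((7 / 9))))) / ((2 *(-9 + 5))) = 91 / 7077888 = 0.00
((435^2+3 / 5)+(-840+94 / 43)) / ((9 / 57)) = 769564106 / 645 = 1193122.64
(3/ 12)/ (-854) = -1/ 3416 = -0.00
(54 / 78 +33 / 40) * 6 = 2367 / 260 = 9.10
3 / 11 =0.27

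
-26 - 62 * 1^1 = -88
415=415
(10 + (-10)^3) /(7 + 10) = -58.24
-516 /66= -86 /11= -7.82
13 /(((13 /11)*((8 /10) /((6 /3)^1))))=55 /2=27.50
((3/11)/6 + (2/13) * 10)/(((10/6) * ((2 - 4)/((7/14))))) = -0.24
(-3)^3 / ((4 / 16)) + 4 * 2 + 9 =-91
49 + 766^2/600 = 154039/150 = 1026.93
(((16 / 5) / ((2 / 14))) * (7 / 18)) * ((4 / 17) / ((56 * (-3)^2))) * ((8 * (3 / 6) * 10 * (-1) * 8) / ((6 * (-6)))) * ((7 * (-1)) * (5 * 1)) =-15680 / 12393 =-1.27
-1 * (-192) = 192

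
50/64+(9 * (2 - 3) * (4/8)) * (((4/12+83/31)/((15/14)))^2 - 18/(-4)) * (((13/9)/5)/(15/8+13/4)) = -1206725867/510636960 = -2.36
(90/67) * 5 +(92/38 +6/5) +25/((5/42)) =220.34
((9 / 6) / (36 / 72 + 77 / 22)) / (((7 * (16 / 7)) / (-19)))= -57 / 128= -0.45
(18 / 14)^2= 81 / 49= 1.65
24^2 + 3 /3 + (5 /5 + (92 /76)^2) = 209187 /361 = 579.47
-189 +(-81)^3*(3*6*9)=-86093631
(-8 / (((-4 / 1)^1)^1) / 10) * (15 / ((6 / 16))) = 8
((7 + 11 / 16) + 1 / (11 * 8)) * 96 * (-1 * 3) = -24390 / 11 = -2217.27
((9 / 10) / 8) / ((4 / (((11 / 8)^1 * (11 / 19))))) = 1089 / 48640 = 0.02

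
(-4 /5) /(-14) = 2 /35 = 0.06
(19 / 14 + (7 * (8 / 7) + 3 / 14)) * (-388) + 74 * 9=-21334 / 7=-3047.71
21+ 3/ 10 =213/ 10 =21.30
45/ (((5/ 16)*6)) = 24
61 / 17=3.59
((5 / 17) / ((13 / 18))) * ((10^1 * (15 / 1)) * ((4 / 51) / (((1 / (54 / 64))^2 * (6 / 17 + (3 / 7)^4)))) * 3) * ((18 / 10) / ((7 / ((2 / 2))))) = 506345175 / 74411584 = 6.80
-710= -710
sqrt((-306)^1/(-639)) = sqrt(2414)/71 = 0.69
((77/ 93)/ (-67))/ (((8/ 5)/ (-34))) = 0.26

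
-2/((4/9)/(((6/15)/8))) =-0.22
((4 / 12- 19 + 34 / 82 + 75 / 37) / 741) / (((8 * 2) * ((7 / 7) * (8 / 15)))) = -1775 / 691752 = -0.00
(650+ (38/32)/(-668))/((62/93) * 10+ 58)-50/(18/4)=-19773313/18661248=-1.06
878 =878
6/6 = 1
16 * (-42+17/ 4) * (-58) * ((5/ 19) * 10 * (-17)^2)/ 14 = 253106200/ 133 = 1903054.14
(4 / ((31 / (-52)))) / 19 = -208 / 589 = -0.35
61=61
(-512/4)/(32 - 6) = -64/13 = -4.92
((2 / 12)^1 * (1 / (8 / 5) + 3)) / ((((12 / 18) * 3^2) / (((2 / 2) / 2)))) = 29 / 576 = 0.05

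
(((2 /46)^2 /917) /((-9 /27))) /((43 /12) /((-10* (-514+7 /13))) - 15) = 2403000 /5828121228013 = 0.00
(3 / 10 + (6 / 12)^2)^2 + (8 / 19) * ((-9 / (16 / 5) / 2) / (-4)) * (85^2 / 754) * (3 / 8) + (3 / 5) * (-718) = -19710998617 / 45843200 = -429.97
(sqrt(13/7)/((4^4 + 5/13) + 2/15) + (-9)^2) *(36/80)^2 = 3159 *sqrt(91)/28011760 + 6561/400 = 16.40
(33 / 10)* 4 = 13.20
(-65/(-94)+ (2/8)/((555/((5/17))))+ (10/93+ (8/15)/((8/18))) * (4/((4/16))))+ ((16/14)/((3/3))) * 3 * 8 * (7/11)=7876594087/201619660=39.07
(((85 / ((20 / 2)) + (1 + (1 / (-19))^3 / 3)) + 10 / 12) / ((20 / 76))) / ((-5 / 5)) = -70876 / 1805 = -39.27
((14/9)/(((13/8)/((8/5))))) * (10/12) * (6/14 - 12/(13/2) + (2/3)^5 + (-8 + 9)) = -0.36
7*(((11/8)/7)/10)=11/80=0.14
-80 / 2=-40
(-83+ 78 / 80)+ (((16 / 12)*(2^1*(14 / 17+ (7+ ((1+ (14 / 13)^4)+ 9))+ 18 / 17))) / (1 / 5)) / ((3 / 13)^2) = 15459334349 / 3102840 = 4982.32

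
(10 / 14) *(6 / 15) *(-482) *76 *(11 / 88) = -9158 / 7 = -1308.29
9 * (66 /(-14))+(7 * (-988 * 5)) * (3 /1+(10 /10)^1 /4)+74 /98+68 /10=-27542869 /245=-112419.87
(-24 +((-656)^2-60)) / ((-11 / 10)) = -4302520 / 11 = -391138.18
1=1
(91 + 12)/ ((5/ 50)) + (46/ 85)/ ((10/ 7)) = 437911/ 425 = 1030.38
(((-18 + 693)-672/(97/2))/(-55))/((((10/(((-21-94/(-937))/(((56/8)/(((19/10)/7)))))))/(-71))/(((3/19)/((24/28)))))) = -89167293483/6998453000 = -12.74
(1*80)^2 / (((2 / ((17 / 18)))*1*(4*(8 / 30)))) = 8500 / 3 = 2833.33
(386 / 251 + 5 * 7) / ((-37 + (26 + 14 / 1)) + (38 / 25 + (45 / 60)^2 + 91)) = 1222800 / 3215561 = 0.38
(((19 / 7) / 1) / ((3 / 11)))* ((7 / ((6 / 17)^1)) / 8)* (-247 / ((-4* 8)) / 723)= 877591 / 3331584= 0.26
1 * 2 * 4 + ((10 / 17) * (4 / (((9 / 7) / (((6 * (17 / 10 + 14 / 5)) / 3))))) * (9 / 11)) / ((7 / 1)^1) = 1856 / 187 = 9.93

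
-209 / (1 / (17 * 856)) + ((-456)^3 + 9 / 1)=-97860175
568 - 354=214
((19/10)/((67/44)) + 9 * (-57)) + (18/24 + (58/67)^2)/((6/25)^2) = -1569889801/3232080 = -485.72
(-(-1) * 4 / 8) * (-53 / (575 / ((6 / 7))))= -159 / 4025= -0.04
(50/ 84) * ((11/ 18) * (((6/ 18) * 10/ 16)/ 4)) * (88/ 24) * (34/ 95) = 51425/ 2068416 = 0.02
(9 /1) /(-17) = -9 /17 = -0.53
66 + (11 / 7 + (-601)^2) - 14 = 2528782 / 7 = 361254.57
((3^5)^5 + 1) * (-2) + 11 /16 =-27113235502197 /16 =-1694577218887.31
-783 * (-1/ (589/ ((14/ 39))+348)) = 3654/ 9281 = 0.39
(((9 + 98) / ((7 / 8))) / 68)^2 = 45796 / 14161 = 3.23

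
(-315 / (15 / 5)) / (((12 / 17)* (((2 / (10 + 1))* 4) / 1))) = -6545 / 32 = -204.53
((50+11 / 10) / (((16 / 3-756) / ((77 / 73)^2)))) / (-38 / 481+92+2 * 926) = -59888829 / 1537145342960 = -0.00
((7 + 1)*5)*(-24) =-960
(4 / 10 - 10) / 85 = -0.11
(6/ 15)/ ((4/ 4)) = 2/ 5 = 0.40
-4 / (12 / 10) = -10 / 3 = -3.33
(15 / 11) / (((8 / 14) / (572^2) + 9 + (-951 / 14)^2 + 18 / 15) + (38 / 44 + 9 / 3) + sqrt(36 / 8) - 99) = 620113509068603550 / 2059723063538537362879 - 205364864454750 * sqrt(2) / 2059723063538537362879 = 0.00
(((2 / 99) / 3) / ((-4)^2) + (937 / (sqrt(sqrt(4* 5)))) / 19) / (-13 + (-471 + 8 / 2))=-937* sqrt(2)* 5^(3 / 4) / 91200 -1 / 1140480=-0.05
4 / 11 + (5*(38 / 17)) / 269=20382 / 50303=0.41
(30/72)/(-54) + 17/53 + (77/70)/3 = 116719/171720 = 0.68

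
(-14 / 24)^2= 49 / 144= 0.34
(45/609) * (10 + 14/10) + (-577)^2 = 67584758/203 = 332929.84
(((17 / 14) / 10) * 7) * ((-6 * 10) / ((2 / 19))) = -969 / 2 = -484.50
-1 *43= -43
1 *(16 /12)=1.33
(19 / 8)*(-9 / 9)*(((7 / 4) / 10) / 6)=-133 / 1920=-0.07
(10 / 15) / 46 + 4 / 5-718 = -247429 / 345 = -717.19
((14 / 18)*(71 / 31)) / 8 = 497 / 2232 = 0.22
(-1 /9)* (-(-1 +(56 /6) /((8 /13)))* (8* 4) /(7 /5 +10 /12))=13600 /603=22.55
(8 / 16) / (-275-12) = -1 / 574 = -0.00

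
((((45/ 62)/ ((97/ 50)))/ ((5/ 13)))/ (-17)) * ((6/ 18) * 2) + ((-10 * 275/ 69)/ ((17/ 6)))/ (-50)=285920/ 1175737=0.24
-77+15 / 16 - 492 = -9089 / 16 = -568.06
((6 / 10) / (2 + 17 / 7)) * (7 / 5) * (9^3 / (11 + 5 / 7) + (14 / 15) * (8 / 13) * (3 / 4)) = 49096677 / 4130750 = 11.89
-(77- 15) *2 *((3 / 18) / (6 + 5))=-62 / 33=-1.88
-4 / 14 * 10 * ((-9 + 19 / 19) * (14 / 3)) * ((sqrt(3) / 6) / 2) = 80 * sqrt(3) / 9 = 15.40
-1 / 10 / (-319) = 1 / 3190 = 0.00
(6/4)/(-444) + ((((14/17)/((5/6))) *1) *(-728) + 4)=-18000437/25160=-715.44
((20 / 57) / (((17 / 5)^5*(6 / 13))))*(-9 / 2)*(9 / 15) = -121875 / 26977283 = -0.00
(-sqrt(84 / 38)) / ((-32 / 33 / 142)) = 2343 * sqrt(798) / 304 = 217.72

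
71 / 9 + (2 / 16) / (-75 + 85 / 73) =3060863 / 388080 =7.89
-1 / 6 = -0.17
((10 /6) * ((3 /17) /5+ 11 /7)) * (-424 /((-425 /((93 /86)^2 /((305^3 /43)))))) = 292151688 /61702656903125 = 0.00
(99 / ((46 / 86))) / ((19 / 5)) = 21285 / 437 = 48.71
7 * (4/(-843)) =-28/843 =-0.03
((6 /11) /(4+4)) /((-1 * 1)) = -0.07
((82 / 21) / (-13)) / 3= -82 / 819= -0.10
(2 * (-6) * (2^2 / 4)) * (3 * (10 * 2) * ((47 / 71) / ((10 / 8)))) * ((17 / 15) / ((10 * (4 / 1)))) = -19176 / 1775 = -10.80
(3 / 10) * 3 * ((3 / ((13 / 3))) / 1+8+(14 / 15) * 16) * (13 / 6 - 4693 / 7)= -9946513 / 700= -14209.30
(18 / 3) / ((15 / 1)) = 2 / 5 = 0.40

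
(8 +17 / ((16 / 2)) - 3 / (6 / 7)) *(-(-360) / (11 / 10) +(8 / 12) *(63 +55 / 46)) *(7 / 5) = 104207593 / 30360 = 3432.40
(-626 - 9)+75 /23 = -14530 /23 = -631.74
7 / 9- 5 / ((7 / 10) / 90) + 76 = -35663 / 63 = -566.08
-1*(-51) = 51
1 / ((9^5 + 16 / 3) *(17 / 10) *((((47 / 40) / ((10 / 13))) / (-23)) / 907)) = -250332000 / 1840192081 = -0.14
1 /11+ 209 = 2300 /11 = 209.09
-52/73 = -0.71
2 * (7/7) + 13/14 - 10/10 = 27/14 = 1.93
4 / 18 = 2 / 9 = 0.22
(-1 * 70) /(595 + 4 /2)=-70 /597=-0.12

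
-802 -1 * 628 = -1430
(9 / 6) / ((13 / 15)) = 45 / 26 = 1.73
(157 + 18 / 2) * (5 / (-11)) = -830 / 11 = -75.45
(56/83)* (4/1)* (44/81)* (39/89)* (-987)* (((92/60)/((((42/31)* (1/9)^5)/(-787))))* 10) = 2463392958009984/7387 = 333476777854.34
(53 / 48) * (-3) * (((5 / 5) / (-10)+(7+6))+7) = -10547 / 160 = -65.92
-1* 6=-6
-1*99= -99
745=745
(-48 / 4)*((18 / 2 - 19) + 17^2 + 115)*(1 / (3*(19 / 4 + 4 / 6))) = -18912 / 65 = -290.95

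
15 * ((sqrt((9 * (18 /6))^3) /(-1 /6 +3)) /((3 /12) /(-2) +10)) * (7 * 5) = 2041200 * sqrt(3) /1343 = 2632.51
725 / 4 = 181.25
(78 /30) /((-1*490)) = -13 /2450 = -0.01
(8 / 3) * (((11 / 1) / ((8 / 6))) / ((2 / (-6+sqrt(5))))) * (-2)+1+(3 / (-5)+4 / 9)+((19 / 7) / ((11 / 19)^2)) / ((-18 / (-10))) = 581649 / 4235 - 22 * sqrt(5) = 88.15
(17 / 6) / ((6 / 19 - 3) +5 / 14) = -2261 / 1857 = -1.22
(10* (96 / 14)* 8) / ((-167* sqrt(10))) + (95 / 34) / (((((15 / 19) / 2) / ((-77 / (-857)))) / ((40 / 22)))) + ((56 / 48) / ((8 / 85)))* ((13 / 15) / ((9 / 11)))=269753953 / 18881424 - 384* sqrt(10) / 1169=13.25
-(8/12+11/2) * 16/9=-296/27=-10.96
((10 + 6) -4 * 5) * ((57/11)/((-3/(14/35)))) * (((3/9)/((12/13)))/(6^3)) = 247/53460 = 0.00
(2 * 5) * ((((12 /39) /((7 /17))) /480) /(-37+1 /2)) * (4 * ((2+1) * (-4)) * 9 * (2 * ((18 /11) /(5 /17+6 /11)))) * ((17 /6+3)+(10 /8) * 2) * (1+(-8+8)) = 6242400 /1042951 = 5.99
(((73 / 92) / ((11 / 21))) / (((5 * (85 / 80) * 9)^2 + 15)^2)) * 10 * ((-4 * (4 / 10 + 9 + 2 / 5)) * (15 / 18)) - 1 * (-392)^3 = 1057633398304073970176 / 17558077255785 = 60236288.00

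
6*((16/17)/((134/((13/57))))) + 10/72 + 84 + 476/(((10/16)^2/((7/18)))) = 3622917287/6492300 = 558.03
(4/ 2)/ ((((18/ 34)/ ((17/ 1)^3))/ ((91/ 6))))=7600411/ 27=281496.70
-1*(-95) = 95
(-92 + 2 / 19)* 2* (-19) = 3492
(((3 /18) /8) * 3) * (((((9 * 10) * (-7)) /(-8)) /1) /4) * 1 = 1.23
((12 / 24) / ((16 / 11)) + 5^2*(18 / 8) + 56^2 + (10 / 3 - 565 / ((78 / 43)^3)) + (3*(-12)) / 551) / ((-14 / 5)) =-16217926041995 / 14642776512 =-1107.57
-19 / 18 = -1.06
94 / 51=1.84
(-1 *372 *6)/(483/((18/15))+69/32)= -71424/12949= -5.52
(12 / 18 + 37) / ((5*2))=113 / 30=3.77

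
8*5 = 40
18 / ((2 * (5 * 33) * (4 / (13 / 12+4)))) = 61 / 880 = 0.07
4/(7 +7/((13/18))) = 52/217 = 0.24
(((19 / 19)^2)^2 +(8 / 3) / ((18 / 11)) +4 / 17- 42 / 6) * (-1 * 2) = 3796 / 459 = 8.27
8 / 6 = 4 / 3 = 1.33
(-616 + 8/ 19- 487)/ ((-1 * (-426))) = -6983/ 2698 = -2.59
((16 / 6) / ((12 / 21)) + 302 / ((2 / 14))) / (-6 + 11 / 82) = -521192 / 1443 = -361.19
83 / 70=1.19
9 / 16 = 0.56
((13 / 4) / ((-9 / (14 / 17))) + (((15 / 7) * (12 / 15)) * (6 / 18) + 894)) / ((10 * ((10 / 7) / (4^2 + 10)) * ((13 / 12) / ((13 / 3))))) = 4980391 / 765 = 6510.32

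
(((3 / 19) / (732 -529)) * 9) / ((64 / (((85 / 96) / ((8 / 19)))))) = 765 / 3325952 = 0.00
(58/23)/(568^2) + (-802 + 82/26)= -38530177383/48232288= -798.85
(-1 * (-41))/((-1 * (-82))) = 1/2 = 0.50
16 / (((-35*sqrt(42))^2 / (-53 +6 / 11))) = -4616 / 282975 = -0.02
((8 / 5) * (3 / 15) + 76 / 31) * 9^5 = 126837252 / 775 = 163660.97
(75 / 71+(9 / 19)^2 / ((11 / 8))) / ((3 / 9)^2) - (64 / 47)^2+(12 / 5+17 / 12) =483477768421 / 37368460140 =12.94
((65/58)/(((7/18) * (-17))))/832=-45/220864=-0.00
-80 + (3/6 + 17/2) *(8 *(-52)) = -3824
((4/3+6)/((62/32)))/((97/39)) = 4576/3007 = 1.52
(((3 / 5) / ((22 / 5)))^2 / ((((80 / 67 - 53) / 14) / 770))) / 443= -49245 / 5638061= -0.01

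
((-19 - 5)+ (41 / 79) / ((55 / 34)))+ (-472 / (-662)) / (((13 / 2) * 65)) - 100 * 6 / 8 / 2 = -29738981197 / 486109910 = -61.18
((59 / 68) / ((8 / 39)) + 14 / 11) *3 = 98781 / 5984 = 16.51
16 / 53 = 0.30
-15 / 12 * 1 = -5 / 4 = -1.25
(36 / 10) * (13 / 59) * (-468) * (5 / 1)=-109512 / 59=-1856.14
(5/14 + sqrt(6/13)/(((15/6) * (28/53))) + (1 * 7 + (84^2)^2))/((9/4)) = 106 * sqrt(78)/4095 + 1394040014/63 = 22127619.50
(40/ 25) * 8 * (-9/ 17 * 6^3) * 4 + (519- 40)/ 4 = -1949941/ 340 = -5735.12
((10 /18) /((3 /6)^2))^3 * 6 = 16000 /243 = 65.84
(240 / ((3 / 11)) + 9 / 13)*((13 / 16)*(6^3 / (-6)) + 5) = -1110553 / 52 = -21356.79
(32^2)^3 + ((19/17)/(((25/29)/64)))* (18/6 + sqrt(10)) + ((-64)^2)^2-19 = 35264* sqrt(10)/425 + 463470689717/425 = 1090519532.31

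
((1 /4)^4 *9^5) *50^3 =922640625 /32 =28832519.53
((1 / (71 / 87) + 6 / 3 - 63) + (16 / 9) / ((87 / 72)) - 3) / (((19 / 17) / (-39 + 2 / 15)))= 3753008281 / 1760445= 2131.85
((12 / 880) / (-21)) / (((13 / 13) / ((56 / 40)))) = -1 / 1100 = -0.00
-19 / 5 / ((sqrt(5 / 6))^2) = -114 / 25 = -4.56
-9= -9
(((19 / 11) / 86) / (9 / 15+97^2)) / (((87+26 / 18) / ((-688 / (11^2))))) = -855 / 6230778356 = -0.00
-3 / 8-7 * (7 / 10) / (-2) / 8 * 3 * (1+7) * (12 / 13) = 3333 / 520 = 6.41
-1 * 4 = -4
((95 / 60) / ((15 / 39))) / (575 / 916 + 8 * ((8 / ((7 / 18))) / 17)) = 0.40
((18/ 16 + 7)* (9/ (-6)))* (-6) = 585/ 8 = 73.12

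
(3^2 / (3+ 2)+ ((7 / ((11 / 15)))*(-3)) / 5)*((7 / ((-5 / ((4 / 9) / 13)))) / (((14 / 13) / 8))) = 384 / 275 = 1.40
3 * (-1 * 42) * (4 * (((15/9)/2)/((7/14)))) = -840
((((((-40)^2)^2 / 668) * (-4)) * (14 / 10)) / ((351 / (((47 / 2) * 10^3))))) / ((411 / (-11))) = 926464000000 / 24091587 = 38455.91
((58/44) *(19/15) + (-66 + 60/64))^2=28008365449/6969600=4018.65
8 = 8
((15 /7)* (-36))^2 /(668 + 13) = 97200 /11123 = 8.74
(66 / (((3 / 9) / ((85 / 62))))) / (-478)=-8415 / 14818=-0.57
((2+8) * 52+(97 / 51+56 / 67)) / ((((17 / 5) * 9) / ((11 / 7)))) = 98240725 / 3659607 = 26.84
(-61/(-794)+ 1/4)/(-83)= -519/131804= -0.00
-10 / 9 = -1.11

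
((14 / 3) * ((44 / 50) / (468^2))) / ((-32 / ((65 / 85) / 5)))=-77 / 859248000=-0.00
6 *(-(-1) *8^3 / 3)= 1024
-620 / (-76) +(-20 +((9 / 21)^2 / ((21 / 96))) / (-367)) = -11.84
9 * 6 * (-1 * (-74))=3996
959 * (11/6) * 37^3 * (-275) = -146943086675/6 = -24490514445.83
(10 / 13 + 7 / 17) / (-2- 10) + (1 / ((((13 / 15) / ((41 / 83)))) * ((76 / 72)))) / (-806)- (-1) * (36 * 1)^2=728049320007 / 561809404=1295.90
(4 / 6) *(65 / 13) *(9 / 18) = 5 / 3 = 1.67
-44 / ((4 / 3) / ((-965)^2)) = -30730425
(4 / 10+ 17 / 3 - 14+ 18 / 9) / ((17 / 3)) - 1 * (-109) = 9176 / 85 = 107.95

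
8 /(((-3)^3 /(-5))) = 40 /27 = 1.48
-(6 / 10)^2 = -9 / 25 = -0.36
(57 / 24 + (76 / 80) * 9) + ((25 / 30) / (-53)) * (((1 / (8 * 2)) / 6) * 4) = 416873 / 38160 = 10.92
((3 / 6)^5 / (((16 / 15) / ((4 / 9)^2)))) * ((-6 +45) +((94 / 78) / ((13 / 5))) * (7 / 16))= 1590065 / 7008768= 0.23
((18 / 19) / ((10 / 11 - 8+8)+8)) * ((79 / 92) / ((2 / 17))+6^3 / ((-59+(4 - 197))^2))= 6517929 / 8393896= 0.78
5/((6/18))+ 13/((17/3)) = 294/17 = 17.29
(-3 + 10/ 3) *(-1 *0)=0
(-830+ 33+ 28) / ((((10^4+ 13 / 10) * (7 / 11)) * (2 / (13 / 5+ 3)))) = -33836 / 100013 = -0.34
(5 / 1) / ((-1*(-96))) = 0.05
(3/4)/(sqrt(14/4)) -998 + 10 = -987.60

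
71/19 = 3.74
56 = 56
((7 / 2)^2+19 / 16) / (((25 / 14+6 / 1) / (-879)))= -1322895 / 872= -1517.08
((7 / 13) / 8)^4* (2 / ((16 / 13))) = 2401 / 71991296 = 0.00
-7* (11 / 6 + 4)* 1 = -245 / 6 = -40.83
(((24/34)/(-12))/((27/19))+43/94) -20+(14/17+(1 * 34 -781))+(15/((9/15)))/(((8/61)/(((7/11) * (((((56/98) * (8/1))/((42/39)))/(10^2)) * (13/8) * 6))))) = -9508977521/13288968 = -715.55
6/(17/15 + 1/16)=1440/287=5.02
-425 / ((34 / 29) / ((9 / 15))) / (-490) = 0.44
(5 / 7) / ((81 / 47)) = 235 / 567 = 0.41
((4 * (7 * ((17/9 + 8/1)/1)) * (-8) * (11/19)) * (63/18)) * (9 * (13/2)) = -4988984/19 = -262578.11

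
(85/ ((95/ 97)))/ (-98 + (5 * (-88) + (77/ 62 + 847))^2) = 6338756/ 12165130171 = 0.00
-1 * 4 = -4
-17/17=-1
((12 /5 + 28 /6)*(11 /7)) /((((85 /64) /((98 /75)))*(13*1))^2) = 6552584192 /103023984375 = 0.06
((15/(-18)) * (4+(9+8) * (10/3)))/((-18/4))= 910/81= 11.23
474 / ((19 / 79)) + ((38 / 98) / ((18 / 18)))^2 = 89914705 / 45619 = 1970.99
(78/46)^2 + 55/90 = 33197/9522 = 3.49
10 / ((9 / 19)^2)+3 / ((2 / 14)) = 5311 / 81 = 65.57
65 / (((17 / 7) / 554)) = 252070 / 17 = 14827.65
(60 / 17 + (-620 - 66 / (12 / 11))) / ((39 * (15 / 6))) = -6.94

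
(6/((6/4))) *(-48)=-192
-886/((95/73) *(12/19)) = -1077.97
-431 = -431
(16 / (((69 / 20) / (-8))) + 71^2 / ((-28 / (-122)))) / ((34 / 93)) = 656633599 / 10948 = 59977.49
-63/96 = -21/32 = -0.66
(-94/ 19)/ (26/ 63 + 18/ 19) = -2961/ 814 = -3.64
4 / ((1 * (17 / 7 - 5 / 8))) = 2.22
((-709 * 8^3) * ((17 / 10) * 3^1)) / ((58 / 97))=-448950144 / 145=-3096207.89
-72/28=-18/7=-2.57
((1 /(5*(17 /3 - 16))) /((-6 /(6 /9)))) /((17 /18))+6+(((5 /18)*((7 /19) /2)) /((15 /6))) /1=5427517 /901170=6.02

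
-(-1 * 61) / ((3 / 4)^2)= 976 / 9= 108.44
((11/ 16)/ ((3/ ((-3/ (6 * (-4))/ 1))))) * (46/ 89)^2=5819/ 760416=0.01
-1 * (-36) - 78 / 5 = 102 / 5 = 20.40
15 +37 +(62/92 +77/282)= 171707/3243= 52.95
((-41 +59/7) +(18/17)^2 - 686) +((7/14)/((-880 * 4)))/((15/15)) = -10217872103/14241920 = -717.45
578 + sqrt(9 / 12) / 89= sqrt(3) / 178 + 578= 578.01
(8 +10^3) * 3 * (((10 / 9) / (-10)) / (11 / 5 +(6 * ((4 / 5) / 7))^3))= -14406000 / 108149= -133.21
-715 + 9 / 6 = -1427 / 2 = -713.50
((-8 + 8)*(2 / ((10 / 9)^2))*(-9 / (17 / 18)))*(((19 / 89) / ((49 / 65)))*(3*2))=0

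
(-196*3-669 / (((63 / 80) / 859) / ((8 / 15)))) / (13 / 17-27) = 208728890 / 14049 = 14857.21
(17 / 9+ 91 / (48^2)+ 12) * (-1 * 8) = -10697 / 96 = -111.43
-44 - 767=-811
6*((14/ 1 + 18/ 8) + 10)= 315/ 2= 157.50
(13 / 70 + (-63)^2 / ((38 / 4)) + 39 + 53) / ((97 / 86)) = 29165481 / 64505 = 452.14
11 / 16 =0.69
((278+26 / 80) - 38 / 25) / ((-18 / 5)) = -55361 / 720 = -76.89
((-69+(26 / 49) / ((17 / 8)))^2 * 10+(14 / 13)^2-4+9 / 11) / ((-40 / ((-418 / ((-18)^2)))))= 1158386828242541 / 759891721680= 1524.41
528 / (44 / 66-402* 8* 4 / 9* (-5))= 792 / 10721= 0.07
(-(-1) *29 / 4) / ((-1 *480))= -29 / 1920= -0.02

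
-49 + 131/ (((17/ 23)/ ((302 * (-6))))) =-5460389/ 17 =-321199.35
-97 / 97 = -1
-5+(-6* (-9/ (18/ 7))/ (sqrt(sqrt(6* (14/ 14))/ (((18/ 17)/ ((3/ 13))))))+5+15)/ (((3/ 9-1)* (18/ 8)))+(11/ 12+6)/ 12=-14* sqrt(221)* 6^(1/ 4)/ 17-2557/ 144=-36.92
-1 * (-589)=589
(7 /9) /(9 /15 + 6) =35 /297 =0.12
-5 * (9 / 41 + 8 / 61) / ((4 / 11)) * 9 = -434115 / 10004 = -43.39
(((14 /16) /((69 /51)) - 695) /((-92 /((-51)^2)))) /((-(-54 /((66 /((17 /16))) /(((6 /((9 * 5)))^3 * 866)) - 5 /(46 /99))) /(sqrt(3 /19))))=4780292161095 * sqrt(57) /12812532352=2816.81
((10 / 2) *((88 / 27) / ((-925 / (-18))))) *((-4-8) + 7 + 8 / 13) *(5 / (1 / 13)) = -3344 / 37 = -90.38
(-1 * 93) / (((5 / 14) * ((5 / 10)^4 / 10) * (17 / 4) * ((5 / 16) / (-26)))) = 69328896 / 85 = 815634.07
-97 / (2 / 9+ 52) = -873 / 470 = -1.86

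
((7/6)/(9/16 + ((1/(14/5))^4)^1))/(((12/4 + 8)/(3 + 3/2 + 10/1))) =974806/366861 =2.66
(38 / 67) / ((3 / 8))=304 / 201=1.51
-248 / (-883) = 248 / 883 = 0.28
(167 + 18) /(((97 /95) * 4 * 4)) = 17575 /1552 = 11.32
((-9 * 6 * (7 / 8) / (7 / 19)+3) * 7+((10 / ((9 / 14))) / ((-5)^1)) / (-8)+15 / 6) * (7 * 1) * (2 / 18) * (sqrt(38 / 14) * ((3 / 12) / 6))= -31459 * sqrt(133) / 7776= -46.66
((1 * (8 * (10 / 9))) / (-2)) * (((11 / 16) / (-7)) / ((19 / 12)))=110 / 399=0.28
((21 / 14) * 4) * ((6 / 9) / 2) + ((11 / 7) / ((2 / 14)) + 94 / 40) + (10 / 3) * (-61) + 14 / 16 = -22453 / 120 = -187.11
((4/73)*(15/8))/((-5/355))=-1065/146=-7.29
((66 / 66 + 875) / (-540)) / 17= -73 / 765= -0.10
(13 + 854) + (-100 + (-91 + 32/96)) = 2029/3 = 676.33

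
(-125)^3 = -1953125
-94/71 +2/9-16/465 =-112528/99045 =-1.14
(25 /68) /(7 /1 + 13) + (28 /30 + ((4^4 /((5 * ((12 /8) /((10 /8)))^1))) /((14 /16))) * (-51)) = -70997459 /28560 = -2485.91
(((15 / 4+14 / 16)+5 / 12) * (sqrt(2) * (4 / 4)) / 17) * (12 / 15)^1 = 121 * sqrt(2) / 510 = 0.34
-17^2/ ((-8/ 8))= 289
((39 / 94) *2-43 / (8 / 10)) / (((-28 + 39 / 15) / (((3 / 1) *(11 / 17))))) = 1641585 / 405892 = 4.04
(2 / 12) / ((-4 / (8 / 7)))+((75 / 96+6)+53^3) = 100049869 / 672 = 148883.73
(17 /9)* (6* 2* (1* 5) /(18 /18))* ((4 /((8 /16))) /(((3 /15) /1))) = 13600 /3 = 4533.33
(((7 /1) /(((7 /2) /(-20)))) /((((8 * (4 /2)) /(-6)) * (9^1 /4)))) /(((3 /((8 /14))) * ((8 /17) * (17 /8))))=80 /63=1.27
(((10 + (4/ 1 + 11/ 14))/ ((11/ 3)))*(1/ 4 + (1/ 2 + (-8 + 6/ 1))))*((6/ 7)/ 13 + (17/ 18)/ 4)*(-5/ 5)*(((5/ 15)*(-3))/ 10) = -136551/ 896896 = -0.15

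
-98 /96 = -49 /48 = -1.02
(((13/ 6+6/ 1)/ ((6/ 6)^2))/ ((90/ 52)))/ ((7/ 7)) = 4.72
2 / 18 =1 / 9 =0.11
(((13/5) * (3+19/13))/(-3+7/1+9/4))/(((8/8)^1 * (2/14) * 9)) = 1624/1125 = 1.44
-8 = -8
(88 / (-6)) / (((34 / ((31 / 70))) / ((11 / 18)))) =-3751 / 32130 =-0.12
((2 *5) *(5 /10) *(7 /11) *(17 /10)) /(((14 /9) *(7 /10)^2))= 3825 /539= 7.10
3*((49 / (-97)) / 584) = -147 / 56648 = -0.00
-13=-13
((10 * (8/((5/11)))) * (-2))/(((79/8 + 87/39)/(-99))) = 3624192/1259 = 2878.63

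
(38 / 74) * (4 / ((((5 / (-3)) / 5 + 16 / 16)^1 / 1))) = 3.08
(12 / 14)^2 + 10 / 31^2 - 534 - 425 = -45123265 / 47089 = -958.25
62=62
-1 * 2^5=-32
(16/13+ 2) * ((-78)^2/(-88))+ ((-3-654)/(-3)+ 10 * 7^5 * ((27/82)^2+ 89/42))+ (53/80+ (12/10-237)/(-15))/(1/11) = 374545.92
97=97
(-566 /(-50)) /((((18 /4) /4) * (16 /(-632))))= -89428 /225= -397.46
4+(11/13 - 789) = -10194/13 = -784.15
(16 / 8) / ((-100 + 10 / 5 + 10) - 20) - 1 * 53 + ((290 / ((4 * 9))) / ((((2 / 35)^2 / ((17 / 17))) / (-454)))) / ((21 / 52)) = -149766113 / 54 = -2773446.54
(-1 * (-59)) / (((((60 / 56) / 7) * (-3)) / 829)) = -4793278 / 45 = -106517.29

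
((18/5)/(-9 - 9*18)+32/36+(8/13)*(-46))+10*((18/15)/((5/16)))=121822/11115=10.96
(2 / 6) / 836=1 / 2508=0.00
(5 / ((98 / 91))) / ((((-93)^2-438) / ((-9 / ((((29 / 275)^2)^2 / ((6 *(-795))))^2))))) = -72560944044758262634277343750 / 9584221025919799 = -7570875488839.70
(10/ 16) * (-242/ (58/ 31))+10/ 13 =-241495/ 3016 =-80.07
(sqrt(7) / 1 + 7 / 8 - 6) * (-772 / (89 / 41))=881.72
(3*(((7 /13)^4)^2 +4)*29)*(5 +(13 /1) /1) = 5118764914710 /815730721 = 6275.07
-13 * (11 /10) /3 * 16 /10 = -572 /75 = -7.63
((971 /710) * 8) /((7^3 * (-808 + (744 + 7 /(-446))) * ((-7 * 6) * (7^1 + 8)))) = 866132 /1095101442225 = 0.00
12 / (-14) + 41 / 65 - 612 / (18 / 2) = -31043 / 455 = -68.23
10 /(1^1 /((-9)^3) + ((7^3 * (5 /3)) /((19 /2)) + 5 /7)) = 484785 /2951776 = 0.16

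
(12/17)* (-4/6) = -8/17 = -0.47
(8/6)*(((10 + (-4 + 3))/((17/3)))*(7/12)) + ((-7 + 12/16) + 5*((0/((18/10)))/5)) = -341/68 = -5.01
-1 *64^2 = -4096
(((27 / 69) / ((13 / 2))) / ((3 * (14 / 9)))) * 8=216 / 2093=0.10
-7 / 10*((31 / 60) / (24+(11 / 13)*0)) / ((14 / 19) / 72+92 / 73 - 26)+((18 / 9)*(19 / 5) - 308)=-21196060843 / 70559600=-300.40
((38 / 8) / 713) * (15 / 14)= 285 / 39928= 0.01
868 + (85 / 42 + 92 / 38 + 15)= 708181 / 798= 887.44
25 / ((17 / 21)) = 30.88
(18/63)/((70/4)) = 4/245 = 0.02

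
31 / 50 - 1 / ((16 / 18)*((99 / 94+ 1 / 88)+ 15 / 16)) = 48091 / 828050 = 0.06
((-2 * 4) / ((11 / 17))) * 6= -816 / 11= -74.18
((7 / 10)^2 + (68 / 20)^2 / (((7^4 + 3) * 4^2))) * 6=1414419 / 480800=2.94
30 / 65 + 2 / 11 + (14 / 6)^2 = 7835 / 1287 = 6.09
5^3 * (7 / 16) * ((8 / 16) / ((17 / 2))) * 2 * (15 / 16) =13125 / 2176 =6.03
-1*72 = -72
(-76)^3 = -438976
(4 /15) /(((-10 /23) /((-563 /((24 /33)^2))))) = 1566829 /2400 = 652.85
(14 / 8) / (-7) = -1 / 4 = -0.25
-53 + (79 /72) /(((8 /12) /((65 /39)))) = -50.26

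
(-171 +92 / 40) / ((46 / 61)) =-102907 / 460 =-223.71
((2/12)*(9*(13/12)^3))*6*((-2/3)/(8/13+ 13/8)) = -28561/8388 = -3.40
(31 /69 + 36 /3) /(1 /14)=12026 /69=174.29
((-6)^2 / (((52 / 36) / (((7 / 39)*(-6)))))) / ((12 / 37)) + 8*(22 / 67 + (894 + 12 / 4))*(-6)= -488638614 / 11323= -43154.52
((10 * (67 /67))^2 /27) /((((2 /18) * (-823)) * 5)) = -20 /2469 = -0.01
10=10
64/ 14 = 32/ 7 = 4.57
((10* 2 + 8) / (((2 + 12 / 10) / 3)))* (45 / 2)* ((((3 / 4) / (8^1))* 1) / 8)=14175 / 2048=6.92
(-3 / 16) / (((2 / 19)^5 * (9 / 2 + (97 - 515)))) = 7428297 / 211712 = 35.09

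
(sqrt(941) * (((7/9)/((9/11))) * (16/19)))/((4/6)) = 616 * sqrt(941)/513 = 36.83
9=9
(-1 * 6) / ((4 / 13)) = -39 / 2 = -19.50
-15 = -15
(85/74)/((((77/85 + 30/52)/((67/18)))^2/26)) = 6056705253625/32183970813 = 188.19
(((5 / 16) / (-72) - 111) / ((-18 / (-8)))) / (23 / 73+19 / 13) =-121355273 / 4370112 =-27.77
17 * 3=51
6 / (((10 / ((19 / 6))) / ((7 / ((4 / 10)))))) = 133 / 4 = 33.25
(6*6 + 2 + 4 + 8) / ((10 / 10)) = 50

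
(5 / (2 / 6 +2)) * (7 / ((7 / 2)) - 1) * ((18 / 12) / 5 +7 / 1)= 219 / 14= 15.64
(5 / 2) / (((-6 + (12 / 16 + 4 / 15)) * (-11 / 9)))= 1350 / 3289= 0.41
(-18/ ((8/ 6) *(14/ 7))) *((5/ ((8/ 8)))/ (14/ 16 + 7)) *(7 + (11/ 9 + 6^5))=-700580/ 21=-33360.95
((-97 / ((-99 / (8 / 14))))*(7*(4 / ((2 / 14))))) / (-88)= -1.25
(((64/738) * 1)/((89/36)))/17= 128/62033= 0.00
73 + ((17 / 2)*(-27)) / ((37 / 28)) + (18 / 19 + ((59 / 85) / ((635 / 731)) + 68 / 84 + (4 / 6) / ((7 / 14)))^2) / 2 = -33292183715466 / 347247289375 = -95.87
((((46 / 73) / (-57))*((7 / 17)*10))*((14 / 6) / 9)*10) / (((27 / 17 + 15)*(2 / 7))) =-394450 / 15840927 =-0.02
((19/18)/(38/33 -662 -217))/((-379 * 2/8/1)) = 418/32937753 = 0.00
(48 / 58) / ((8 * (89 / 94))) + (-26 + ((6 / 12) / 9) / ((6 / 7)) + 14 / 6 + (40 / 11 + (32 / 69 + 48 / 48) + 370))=24796504327 / 70523244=351.61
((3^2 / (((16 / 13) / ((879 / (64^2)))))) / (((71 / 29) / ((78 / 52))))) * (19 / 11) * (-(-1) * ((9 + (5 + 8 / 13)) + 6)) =876151161 / 25591808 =34.24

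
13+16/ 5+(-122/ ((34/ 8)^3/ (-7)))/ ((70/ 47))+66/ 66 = 606006/ 24565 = 24.67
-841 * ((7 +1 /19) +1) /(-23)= 128673 /437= 294.45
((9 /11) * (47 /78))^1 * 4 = 282 /143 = 1.97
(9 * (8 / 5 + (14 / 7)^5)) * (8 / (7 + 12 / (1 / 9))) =12096 / 575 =21.04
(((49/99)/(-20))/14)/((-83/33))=7/9960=0.00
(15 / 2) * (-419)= -6285 / 2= -3142.50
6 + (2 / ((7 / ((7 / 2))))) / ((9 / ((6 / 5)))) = 92 / 15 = 6.13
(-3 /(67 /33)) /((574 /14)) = -99 /2747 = -0.04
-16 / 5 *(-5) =16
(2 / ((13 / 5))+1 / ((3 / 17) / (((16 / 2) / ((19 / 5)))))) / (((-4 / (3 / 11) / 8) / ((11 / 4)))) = -4705 / 247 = -19.05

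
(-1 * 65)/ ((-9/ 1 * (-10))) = -13/ 18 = -0.72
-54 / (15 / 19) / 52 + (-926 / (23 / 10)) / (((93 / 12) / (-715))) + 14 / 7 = 3442931457 / 92690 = 37144.58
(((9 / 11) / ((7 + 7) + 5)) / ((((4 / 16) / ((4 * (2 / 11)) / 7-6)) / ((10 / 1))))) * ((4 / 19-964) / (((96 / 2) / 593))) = 5282135640 / 43681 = 120925.25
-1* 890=-890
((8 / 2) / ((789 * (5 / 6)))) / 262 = 4 / 172265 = 0.00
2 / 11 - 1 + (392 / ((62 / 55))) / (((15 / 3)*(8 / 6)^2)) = 52245 / 1364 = 38.30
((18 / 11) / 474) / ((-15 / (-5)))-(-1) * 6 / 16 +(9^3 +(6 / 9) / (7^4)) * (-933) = -11353010010593 / 16691752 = -680156.88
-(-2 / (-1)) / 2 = -1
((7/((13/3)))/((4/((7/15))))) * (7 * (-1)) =-343/260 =-1.32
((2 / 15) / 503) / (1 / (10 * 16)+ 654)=64 / 157903269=0.00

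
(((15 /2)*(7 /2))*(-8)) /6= -35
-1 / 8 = -0.12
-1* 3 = -3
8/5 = 1.60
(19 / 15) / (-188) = -19 / 2820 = -0.01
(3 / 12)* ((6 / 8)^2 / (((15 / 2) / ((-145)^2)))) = 12615 / 32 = 394.22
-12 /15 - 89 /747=-3433 /3735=-0.92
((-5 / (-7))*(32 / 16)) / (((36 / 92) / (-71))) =-16330 / 63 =-259.21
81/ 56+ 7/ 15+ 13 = 14.91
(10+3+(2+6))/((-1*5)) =-21/5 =-4.20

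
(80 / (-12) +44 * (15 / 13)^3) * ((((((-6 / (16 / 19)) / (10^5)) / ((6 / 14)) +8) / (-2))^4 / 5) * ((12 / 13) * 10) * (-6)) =-50523741422993137428469288614357 / 292464640000000000000000000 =-172751.62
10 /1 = 10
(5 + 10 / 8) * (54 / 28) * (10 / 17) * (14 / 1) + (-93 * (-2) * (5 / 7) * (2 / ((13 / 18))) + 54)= 1612521 / 3094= 521.18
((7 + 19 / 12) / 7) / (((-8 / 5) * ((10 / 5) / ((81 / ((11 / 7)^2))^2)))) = -386322615 / 937024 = -412.29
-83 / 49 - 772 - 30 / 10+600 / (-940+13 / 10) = -17025926 / 21903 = -777.33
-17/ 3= -5.67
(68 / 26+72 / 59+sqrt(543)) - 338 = -256304 / 767+sqrt(543) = -310.86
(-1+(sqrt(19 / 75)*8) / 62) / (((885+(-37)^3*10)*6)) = 0.00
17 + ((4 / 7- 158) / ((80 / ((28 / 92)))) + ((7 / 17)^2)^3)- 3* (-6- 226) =15820088197801 / 22206563480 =712.41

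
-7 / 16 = -0.44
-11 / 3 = -3.67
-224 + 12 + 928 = 716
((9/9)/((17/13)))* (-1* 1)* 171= -2223/17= -130.76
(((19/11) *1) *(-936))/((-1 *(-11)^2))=17784/1331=13.36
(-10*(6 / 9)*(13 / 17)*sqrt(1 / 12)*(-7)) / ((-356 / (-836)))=24.19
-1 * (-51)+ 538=589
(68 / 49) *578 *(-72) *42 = -16979328 / 7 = -2425618.29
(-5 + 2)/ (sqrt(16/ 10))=-3 * sqrt(10)/ 4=-2.37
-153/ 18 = -17/ 2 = -8.50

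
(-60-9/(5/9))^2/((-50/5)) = -580.64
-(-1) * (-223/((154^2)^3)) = -0.00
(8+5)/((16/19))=247/16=15.44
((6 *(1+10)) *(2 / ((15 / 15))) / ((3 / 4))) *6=1056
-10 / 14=-5 / 7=-0.71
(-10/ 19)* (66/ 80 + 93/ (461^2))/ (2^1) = -7016913/ 32303192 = -0.22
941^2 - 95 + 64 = 885450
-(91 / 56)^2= -169 / 64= -2.64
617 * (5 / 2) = 3085 / 2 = 1542.50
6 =6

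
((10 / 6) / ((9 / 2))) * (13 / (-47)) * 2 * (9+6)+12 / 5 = -1424 / 2115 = -0.67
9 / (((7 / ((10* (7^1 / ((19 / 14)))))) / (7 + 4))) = 13860 / 19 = 729.47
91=91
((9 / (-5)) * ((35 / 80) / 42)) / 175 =-3 / 28000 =-0.00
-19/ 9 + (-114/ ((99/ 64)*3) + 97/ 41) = -24.31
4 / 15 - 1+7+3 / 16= 1549 / 240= 6.45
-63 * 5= -315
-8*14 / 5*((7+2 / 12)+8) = -5096 / 15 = -339.73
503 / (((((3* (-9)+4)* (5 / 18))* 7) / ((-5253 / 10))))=23780331 / 4025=5908.16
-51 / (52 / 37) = -1887 / 52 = -36.29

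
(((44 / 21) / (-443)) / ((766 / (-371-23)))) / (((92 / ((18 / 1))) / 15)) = 195030 / 27316709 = 0.01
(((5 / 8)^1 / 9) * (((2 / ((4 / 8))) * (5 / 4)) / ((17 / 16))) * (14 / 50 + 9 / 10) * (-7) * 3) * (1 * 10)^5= -809803.92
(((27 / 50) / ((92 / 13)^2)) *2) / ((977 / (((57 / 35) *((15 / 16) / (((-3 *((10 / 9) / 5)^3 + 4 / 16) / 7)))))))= 189606339 / 174482820800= 0.00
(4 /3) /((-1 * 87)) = -4 /261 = -0.02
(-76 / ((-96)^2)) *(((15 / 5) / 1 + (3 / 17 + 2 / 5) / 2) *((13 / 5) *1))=-0.07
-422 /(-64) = 211 /32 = 6.59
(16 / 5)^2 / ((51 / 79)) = 20224 / 1275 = 15.86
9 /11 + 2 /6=38 /33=1.15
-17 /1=-17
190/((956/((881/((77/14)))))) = 83695/2629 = 31.84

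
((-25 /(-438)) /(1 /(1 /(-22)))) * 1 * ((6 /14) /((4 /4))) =-25 /22484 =-0.00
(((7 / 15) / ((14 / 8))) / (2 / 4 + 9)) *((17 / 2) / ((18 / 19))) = 0.25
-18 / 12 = -3 / 2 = -1.50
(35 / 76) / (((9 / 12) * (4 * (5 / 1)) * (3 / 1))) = 7 / 684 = 0.01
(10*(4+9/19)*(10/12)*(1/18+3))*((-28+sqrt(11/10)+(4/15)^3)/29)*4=-176595320/401679+23375*sqrt(110)/14877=-423.16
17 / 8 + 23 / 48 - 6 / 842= 52481 / 20208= 2.60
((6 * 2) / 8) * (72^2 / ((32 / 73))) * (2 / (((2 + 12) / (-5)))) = -88695 / 7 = -12670.71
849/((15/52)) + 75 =15091/5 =3018.20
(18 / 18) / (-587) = -1 / 587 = -0.00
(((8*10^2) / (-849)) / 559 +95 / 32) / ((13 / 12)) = 45060545 / 16452488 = 2.74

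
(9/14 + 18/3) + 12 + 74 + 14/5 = 6681/70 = 95.44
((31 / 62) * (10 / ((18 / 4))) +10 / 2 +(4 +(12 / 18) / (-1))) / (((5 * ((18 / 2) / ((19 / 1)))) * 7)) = 323 / 567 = 0.57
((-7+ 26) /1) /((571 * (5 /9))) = 171 /2855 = 0.06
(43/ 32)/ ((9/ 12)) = 43/ 24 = 1.79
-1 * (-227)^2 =-51529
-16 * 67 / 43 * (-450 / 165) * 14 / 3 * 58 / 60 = 435232 / 1419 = 306.72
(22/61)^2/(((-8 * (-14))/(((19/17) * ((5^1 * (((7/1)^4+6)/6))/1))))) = 27668465/10627176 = 2.60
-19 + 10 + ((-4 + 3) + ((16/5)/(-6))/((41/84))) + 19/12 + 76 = 163567/2460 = 66.49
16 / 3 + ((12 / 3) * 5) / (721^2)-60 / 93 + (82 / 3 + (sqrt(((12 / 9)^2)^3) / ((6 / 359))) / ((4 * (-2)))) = 18657143710 / 1305320751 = 14.29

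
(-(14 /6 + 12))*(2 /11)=-86 /33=-2.61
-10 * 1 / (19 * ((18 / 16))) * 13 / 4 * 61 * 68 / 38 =-539240 / 3249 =-165.97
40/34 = 20/17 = 1.18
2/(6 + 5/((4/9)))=8/69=0.12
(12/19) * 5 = 60/19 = 3.16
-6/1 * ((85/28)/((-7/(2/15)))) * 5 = 85/49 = 1.73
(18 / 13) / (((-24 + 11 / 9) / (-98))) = 15876 / 2665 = 5.96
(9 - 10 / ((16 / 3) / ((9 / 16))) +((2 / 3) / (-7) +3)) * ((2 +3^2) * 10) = 1604075 / 1344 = 1193.51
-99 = -99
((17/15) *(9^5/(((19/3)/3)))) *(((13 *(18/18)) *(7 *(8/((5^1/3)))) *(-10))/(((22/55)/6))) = -39462682896/19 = -2076983310.32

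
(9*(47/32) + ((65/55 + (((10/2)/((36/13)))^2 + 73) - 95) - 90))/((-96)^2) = -2689805/262766592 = -0.01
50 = 50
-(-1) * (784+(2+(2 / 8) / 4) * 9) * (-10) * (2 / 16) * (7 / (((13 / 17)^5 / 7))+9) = -2340741909575 / 11881376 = -197009.33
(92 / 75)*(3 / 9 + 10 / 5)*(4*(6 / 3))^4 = 11723.66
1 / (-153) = -1 / 153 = -0.01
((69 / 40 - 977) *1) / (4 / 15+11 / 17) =-1989561 / 1864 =-1067.36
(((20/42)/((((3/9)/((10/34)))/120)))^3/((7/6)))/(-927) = -144000000000/1214999639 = -118.52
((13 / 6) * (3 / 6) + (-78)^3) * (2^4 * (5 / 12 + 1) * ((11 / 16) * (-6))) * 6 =1064892257 / 4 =266223064.25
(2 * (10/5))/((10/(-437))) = -874/5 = -174.80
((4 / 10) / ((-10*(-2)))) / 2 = 0.01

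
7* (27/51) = 63/17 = 3.71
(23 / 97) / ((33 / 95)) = 2185 / 3201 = 0.68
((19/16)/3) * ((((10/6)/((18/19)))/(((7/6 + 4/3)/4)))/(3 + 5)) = 361/2592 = 0.14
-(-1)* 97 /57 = 97 /57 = 1.70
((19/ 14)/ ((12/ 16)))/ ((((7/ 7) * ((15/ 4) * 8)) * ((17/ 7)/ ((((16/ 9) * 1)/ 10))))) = 152/ 34425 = 0.00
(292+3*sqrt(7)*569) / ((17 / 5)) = 1460 / 17+8535*sqrt(7) / 17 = 1414.21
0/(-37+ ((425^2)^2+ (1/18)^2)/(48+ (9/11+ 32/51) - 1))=0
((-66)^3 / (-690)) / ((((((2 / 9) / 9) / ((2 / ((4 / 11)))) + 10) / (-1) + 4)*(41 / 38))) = -64.31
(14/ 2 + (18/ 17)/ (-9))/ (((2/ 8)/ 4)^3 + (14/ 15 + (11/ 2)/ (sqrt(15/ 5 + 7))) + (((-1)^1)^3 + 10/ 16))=-246701445120/ 174100380943 + 242913116160*sqrt(10)/ 174100380943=3.00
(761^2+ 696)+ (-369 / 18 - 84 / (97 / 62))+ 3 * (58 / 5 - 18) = 562331901 / 970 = 579723.61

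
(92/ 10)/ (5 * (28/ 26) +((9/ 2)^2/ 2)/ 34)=162656/ 100465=1.62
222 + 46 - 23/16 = 4265/16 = 266.56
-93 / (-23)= 93 / 23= 4.04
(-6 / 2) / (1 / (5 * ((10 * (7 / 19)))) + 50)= -1050 / 17519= -0.06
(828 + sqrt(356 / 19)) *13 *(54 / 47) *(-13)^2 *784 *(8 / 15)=496065024 *sqrt(1691) / 4465 + 205370919936 / 235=878487469.38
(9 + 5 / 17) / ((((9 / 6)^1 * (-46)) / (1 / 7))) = -158 / 8211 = -0.02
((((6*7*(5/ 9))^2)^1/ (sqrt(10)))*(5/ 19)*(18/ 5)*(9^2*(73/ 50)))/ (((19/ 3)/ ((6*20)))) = 41722128*sqrt(10)/ 361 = 365476.32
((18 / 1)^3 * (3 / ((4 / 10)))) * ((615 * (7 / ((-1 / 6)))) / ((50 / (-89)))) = 2011051476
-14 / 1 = -14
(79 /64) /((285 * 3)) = 79 /54720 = 0.00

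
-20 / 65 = -0.31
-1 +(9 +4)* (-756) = -9829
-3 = -3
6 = 6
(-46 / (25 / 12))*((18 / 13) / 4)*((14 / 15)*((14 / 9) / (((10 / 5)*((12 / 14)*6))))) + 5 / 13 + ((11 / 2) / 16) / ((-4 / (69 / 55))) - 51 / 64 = -230243 / 144000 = -1.60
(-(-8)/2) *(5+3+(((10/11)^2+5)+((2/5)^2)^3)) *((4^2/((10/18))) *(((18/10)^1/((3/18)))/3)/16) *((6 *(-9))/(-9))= 101664858672/47265625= 2150.93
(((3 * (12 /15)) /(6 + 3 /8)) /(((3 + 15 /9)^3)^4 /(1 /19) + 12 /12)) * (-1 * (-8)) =136048896 /91560668531275525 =0.00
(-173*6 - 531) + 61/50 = -78389/50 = -1567.78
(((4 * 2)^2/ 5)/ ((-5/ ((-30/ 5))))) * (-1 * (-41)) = 15744/ 25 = 629.76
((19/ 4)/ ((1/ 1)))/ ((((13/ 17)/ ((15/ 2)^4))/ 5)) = 81759375/ 832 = 98268.48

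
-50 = -50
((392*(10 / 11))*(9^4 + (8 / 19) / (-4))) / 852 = 122163860 / 44517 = 2744.21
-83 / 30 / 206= -83 / 6180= -0.01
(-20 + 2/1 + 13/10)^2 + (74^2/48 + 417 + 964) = 133048/75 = 1773.97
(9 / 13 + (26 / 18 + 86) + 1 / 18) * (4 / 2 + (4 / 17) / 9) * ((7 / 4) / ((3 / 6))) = 2487905 / 3978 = 625.42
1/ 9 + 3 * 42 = 1135/ 9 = 126.11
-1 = -1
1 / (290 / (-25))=-5 / 58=-0.09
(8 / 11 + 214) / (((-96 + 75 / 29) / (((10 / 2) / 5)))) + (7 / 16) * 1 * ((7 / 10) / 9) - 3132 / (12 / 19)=-7884838667 / 1589280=-4961.26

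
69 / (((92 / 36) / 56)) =1512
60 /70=6 /7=0.86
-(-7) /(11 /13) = 8.27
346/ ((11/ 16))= 5536/ 11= 503.27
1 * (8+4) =12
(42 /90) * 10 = 14 /3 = 4.67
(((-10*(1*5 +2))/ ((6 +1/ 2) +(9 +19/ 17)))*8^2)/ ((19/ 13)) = -396032/ 2147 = -184.46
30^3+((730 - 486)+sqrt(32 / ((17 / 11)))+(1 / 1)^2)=4 *sqrt(374) / 17+27245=27249.55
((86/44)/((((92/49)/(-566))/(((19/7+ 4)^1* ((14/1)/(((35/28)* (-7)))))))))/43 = 186214/1265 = 147.20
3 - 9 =-6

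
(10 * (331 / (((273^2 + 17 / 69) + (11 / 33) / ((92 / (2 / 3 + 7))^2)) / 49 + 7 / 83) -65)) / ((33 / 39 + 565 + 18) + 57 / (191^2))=-2697798635158777670 / 2431376032864106769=-1.11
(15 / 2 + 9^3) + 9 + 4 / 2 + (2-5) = 1489 / 2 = 744.50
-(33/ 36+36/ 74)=-623/ 444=-1.40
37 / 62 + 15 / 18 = 133 / 93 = 1.43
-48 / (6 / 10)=-80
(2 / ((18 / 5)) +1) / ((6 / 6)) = 1.56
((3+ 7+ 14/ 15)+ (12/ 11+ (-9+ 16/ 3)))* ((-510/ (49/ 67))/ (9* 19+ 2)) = -448766/ 13321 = -33.69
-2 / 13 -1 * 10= -132 / 13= -10.15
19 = 19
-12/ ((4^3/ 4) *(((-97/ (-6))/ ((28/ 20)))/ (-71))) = 4473/ 970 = 4.61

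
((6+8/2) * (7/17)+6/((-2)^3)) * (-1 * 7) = -1603/68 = -23.57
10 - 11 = -1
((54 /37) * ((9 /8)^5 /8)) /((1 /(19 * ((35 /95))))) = 11160261 /4849664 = 2.30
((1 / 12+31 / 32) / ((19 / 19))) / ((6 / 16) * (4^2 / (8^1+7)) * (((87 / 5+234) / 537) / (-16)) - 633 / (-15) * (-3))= -451975 / 54392388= -0.01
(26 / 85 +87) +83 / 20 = 6219 / 68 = 91.46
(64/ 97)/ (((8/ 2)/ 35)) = 560/ 97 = 5.77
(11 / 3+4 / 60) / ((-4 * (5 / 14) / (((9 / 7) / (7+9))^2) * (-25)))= 27 / 40000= 0.00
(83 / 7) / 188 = 83 / 1316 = 0.06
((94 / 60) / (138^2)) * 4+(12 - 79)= -9569563 / 142830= -67.00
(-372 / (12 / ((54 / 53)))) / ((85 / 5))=-1674 / 901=-1.86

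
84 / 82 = 42 / 41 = 1.02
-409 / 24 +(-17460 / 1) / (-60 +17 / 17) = 394909 / 1416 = 278.89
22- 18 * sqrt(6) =-22.09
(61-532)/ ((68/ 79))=-37209/ 68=-547.19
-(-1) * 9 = 9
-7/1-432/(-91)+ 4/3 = -251/273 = -0.92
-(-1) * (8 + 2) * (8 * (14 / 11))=1120 / 11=101.82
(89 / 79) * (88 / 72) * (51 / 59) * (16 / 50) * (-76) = -10118944 / 349575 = -28.95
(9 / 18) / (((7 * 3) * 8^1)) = 1 / 336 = 0.00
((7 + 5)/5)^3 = 1728/125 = 13.82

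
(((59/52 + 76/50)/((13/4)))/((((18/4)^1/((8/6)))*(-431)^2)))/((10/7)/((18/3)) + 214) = 193256/31778965550475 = 0.00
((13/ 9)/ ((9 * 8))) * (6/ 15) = 13/ 1620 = 0.01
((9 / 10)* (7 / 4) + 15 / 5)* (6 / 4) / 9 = 61 / 80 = 0.76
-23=-23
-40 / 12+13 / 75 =-79 / 25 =-3.16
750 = 750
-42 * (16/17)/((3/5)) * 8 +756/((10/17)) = 64442/85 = 758.14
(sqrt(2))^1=sqrt(2)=1.41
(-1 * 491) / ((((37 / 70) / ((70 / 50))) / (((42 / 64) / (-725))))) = 1.18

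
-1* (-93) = 93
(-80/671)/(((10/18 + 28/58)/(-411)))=8581680/181841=47.19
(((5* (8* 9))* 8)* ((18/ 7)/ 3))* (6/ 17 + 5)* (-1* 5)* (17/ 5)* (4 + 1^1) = -1123200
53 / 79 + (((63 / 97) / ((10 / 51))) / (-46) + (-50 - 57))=-375061827 / 3524980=-106.40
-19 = -19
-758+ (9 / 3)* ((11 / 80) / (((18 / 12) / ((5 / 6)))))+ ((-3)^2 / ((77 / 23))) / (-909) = -282873925 / 373296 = -757.77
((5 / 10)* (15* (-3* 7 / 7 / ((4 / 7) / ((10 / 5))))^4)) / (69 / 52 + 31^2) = 37923795 / 400328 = 94.73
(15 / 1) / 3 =5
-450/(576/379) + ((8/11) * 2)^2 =-1138283/3872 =-293.98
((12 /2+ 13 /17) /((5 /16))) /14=184 /119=1.55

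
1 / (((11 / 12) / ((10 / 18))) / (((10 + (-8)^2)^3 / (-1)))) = -8104480 / 33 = -245590.30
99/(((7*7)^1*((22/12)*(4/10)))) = 135/49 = 2.76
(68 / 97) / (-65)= -68 / 6305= -0.01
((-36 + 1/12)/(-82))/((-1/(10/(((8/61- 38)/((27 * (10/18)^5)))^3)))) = 119419935302734375/507501556484111548128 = 0.00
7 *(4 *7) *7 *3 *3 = 12348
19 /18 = 1.06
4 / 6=2 / 3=0.67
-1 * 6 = -6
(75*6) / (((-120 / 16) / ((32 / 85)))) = -384 / 17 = -22.59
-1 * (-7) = 7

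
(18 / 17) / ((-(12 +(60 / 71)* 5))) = -71 / 1088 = -0.07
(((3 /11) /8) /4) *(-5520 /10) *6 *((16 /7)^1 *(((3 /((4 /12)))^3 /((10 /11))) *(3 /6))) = -905418 /35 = -25869.09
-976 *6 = -5856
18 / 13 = 1.38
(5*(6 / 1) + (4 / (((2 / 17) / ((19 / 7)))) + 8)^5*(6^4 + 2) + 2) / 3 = 221289217514867360 / 50421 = 4388830398343.30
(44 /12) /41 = 11 /123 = 0.09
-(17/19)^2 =-289/361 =-0.80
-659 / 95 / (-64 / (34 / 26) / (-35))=-78421 / 15808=-4.96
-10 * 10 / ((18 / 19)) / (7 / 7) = -950 / 9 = -105.56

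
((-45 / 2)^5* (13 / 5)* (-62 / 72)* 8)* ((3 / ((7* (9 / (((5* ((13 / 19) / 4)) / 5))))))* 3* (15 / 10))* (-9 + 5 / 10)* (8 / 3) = -365213964375 / 4256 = -85811551.78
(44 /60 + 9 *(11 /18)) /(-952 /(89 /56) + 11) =-16643 /1569990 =-0.01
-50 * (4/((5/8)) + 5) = -570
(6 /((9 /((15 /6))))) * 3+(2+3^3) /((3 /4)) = 131 /3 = 43.67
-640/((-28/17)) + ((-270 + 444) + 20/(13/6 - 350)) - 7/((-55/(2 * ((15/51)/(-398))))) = 305807623895/543644717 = 562.51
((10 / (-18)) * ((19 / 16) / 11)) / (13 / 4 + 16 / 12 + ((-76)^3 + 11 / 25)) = 2375 / 17383250676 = 0.00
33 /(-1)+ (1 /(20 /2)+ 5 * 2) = -229 /10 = -22.90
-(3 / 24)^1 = -1 / 8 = -0.12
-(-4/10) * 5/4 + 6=13/2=6.50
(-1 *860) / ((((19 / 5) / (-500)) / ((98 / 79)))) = 210700000 / 1501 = 140373.08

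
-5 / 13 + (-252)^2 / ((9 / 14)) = 1284187 / 13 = 98783.62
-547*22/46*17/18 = -102289/414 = -247.07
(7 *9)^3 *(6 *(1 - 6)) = -7501410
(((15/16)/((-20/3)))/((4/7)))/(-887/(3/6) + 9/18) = 0.00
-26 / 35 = -0.74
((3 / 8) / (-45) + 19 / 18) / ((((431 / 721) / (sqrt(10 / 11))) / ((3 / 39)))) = 20909 * sqrt(110) / 1706760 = 0.13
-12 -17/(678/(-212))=-2266/339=-6.68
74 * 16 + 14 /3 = 3566 /3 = 1188.67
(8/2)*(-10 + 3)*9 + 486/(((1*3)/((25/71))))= -13842/71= -194.96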